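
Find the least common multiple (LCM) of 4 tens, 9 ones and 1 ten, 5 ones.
Convert 4 tens, 9 ones (place-value notation) → 4×10 + 9 = 49 (decimal)
Convert 1 ten, 5 ones (place-value notation) → 1×10 + 5 = 15 (decimal)
Compute lcm(49, 15) = 735
735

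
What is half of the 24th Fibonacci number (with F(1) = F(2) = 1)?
The 24th Fibonacci number (with F(1) = F(2) = 1) = 46368
Compute 46368 ÷ 2 = 23184
23184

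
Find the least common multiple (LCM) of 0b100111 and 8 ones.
Convert 0b100111 (binary) → 32 + 4 + 2 + 1 = 39 (decimal)
Convert 8 ones (place-value notation) → 8 (decimal)
Compute lcm(39, 8) = 312
312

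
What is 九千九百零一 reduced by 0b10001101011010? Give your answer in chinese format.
Convert 九千九百零一 (Chinese numeral) → 9×1000 + 9×100 + 1 = 9901 (decimal)
Convert 0b10001101011010 (binary) → 8192 + 512 + 256 + 64 + 16 + 8 + 2 = 9050 (decimal)
Compute 9901 - 9050 = 851
Convert 851 (decimal) → 851 = 8×100 + 5×10 + 1 → 八百五十一 (Chinese numeral)
八百五十一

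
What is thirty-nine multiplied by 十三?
Convert thirty-nine (English words) → 39 (decimal)
Convert 十三 (Chinese numeral) → 1×10 + 3 = 13 (decimal)
Compute 39 × 13 = 507
507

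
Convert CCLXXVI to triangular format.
Convert CCLXXVI (Roman numeral) → 100 + 100 + 50 + 10 + 10 + 5 + 1 = 276 (decimal)
Convert 276 (decimal) → 276 = 23×24/2 → the 23rd triangular number (triangular index)
the 23rd triangular number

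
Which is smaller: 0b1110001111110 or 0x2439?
Convert 0b1110001111110 (binary) → 4096 + 2048 + 1024 + 64 + 32 + 16 + 8 + 4 + 2 = 7294 (decimal)
Convert 0x2439 (hexadecimal) → 2×4096 + 4×256 + 3×16 + 9 = 9273 (decimal)
Compare 7294 vs 9273: smaller = 7294
7294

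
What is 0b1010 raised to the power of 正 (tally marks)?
Convert 0b1010 (binary) → 8 + 2 = 10 (decimal)
Convert 正 (tally marks) → 5 (decimal)
Compute 10 ^ 5 = 100000
100000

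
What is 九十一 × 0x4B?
Convert 九十一 (Chinese numeral) → 9×10 + 1 = 91 (decimal)
Convert 0x4B (hexadecimal) → 4×16 + 11 = 75 (decimal)
Compute 91 × 75 = 6825
6825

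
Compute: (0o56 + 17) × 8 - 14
Convert 0o56 (octal) → 5×8 + 6 = 46 (decimal)
Expression in decimal: (46 + 17) × 8 - 14
Parentheses first: 46 + 17 = 63
Multiply: 63 × 8 = 504
Subtract: 504 - 14 = 490
490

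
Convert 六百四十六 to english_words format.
Convert 六百四十六 (Chinese numeral) → 6×100 + 4×10 + 6 = 646 (decimal)
Convert 646 (decimal) → 646 = 6×100 + 46 → six hundred forty-six (English words)
six hundred forty-six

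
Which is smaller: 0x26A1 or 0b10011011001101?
Convert 0x26A1 (hexadecimal) → 2×4096 + 6×256 + 10×16 + 1 = 9889 (decimal)
Convert 0b10011011001101 (binary) → 8192 + 1024 + 512 + 128 + 64 + 8 + 4 + 1 = 9933 (decimal)
Compare 9889 vs 9933: smaller = 9889
9889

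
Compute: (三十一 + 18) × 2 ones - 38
Convert 三十一 (Chinese numeral) → 3×10 + 1 = 31 (decimal)
Convert 2 ones (place-value notation) → 2 (decimal)
Expression in decimal: (31 + 18) × 2 - 38
Parentheses first: 31 + 18 = 49
Multiply: 49 × 2 = 98
Subtract: 98 - 38 = 60
60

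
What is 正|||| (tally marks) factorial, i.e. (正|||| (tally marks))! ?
Convert 正|||| (tally marks) → 5 + 4 = 9 (decimal)
Compute 9! = 362880
362880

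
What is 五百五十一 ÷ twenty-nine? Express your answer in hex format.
Convert 五百五十一 (Chinese numeral) → 5×100 + 5×10 + 1 = 551 (decimal)
Convert twenty-nine (English words) → 29 (decimal)
Compute 551 ÷ 29 = 19
Convert 19 (decimal) → 19 = 1×16 + 3 → 0x13 (hexadecimal)
0x13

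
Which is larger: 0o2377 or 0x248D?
Convert 0o2377 (octal) → 2×512 + 3×64 + 7×8 + 7 = 1279 (decimal)
Convert 0x248D (hexadecimal) → 2×4096 + 4×256 + 8×16 + 13 = 9357 (decimal)
Compare 1279 vs 9357: larger = 9357
9357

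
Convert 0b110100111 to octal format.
Convert 0b110100111 (binary) → 256 + 128 + 32 + 4 + 2 + 1 = 423 (decimal)
Convert 423 (decimal) → 423 = 6×64 + 4×8 + 7 → 0o647 (octal)
0o647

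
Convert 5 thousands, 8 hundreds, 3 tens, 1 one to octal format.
Convert 5 thousands, 8 hundreds, 3 tens, 1 one (place-value notation) → 5×1000 + 8×100 + 3×10 + 1 = 5831 (decimal)
Convert 5831 (decimal) → 5831 = 1×4096 + 3×512 + 3×64 + 7 → 0o13307 (octal)
0o13307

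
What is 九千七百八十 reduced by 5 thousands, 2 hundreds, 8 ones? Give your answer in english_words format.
Convert 九千七百八十 (Chinese numeral) → 9×1000 + 7×100 + 8×10 = 9780 (decimal)
Convert 5 thousands, 2 hundreds, 8 ones (place-value notation) → 5×1000 + 2×100 + 8 = 5208 (decimal)
Compute 9780 - 5208 = 4572
Convert 4572 (decimal) → 4572 = 4×1000 + 5×100 + 72 → four thousand five hundred seventy-two (English words)
four thousand five hundred seventy-two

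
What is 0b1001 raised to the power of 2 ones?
Convert 0b1001 (binary) → 8 + 1 = 9 (decimal)
Convert 2 ones (place-value notation) → 2 (decimal)
Compute 9 ^ 2 = 81
81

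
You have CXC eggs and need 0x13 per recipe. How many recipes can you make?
Convert CXC (Roman numeral) → 100 + 90 = 190 (decimal)
Convert 0x13 (hexadecimal) → 1×16 + 3 = 19 (decimal)
Compute 190 ÷ 19 = 10
10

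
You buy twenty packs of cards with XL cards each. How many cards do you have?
Convert XL (Roman numeral) → 40 (decimal)
Convert twenty (English words) → 20 (decimal)
Compute 40 × 20 = 800
800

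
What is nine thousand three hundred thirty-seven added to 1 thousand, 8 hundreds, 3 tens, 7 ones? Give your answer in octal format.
Convert nine thousand three hundred thirty-seven (English words) → 9×1000 + 3×100 + 37 = 9337 (decimal)
Convert 1 thousand, 8 hundreds, 3 tens, 7 ones (place-value notation) → 1×1000 + 8×100 + 3×10 + 7 = 1837 (decimal)
Compute 9337 + 1837 = 11174
Convert 11174 (decimal) → 11174 = 2×4096 + 5×512 + 6×64 + 4×8 + 6 → 0o25646 (octal)
0o25646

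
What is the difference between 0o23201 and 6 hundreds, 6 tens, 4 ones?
Convert 0o23201 (octal) → 2×4096 + 3×512 + 2×64 + 1 = 9857 (decimal)
Convert 6 hundreds, 6 tens, 4 ones (place-value notation) → 6×100 + 6×10 + 4 = 664 (decimal)
Difference: |9857 - 664| = 9193
9193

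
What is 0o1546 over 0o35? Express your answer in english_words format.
Convert 0o1546 (octal) → 1×512 + 5×64 + 4×8 + 6 = 870 (decimal)
Convert 0o35 (octal) → 3×8 + 5 = 29 (decimal)
Compute 870 ÷ 29 = 30
Convert 30 (decimal) → thirty (English words)
thirty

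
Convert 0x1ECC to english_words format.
Convert 0x1ECC (hexadecimal) → 1×4096 + 14×256 + 12×16 + 12 = 7884 (decimal)
Convert 7884 (decimal) → 7884 = 7×1000 + 8×100 + 84 → seven thousand eight hundred eighty-four (English words)
seven thousand eight hundred eighty-four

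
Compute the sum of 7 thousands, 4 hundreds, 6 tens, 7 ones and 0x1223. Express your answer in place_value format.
Convert 7 thousands, 4 hundreds, 6 tens, 7 ones (place-value notation) → 7×1000 + 4×100 + 6×10 + 7 = 7467 (decimal)
Convert 0x1223 (hexadecimal) → 1×4096 + 2×256 + 2×16 + 3 = 4643 (decimal)
Compute 7467 + 4643 = 12110
Convert 12110 (decimal) → 12110 = 12×1000 + 1×100 + 1×10 → 12 thousands, 1 hundred, 1 ten (place-value notation)
12 thousands, 1 hundred, 1 ten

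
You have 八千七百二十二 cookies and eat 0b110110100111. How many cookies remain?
Convert 八千七百二十二 (Chinese numeral) → 8×1000 + 7×100 + 2×10 + 2 = 8722 (decimal)
Convert 0b110110100111 (binary) → 2048 + 1024 + 256 + 128 + 32 + 4 + 2 + 1 = 3495 (decimal)
Compute 8722 - 3495 = 5227
5227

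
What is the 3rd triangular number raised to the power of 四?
Convert the 3rd triangular number (triangular index) → 3×4/2 = 6 (decimal)
Convert 四 (Chinese numeral) → 4 (decimal)
Compute 6 ^ 4 = 1296
1296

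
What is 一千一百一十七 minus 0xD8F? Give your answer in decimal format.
Convert 一千一百一十七 (Chinese numeral) → 1×1000 + 1×100 + 1×10 + 7 = 1117 (decimal)
Convert 0xD8F (hexadecimal) → 13×256 + 8×16 + 15 = 3471 (decimal)
Compute 1117 - 3471 = -2354
-2354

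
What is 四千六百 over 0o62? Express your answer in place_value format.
Convert 四千六百 (Chinese numeral) → 4×1000 + 6×100 = 4600 (decimal)
Convert 0o62 (octal) → 6×8 + 2 = 50 (decimal)
Compute 4600 ÷ 50 = 92
Convert 92 (decimal) → 92 = 9×10 + 2 → 9 tens, 2 ones (place-value notation)
9 tens, 2 ones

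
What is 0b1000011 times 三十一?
Convert 0b1000011 (binary) → 64 + 2 + 1 = 67 (decimal)
Convert 三十一 (Chinese numeral) → 3×10 + 1 = 31 (decimal)
Compute 67 × 31 = 2077
2077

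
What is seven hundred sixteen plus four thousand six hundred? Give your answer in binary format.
Convert seven hundred sixteen (English words) → 7×100 + 16 = 716 (decimal)
Convert four thousand six hundred (English words) → 4×1000 + 6×100 = 4600 (decimal)
Compute 716 + 4600 = 5316
Convert 5316 (decimal) → 5316 = 4096 + 1024 + 128 + 64 + 4 → 0b1010011000100 (binary)
0b1010011000100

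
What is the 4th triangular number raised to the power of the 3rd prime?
Convert the 4th triangular number (triangular index) → 4×5/2 = 10 (decimal)
Convert the 3rd prime (prime index) → 5 (decimal)
Compute 10 ^ 5 = 100000
100000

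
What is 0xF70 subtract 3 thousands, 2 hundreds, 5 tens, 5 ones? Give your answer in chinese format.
Convert 0xF70 (hexadecimal) → 15×256 + 7×16 = 3952 (decimal)
Convert 3 thousands, 2 hundreds, 5 tens, 5 ones (place-value notation) → 3×1000 + 2×100 + 5×10 + 5 = 3255 (decimal)
Compute 3952 - 3255 = 697
Convert 697 (decimal) → 697 = 6×100 + 9×10 + 7 → 六百九十七 (Chinese numeral)
六百九十七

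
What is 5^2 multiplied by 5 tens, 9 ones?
Convert 5^2 (power) → 25 (decimal)
Convert 5 tens, 9 ones (place-value notation) → 5×10 + 9 = 59 (decimal)
Compute 25 × 59 = 1475
1475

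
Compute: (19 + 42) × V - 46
Convert V (Roman numeral) → 5 (decimal)
Expression in decimal: (19 + 42) × 5 - 46
Parentheses first: 19 + 42 = 61
Multiply: 61 × 5 = 305
Subtract: 305 - 46 = 259
259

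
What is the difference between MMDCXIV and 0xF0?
Convert MMDCXIV (Roman numeral) → 1000 + 1000 + 500 + 100 + 10 + 4 = 2614 (decimal)
Convert 0xF0 (hexadecimal) → 15×16 = 240 (decimal)
Difference: |2614 - 240| = 2374
2374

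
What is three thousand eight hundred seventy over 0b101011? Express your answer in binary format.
Convert three thousand eight hundred seventy (English words) → 3×1000 + 8×100 + 70 = 3870 (decimal)
Convert 0b101011 (binary) → 32 + 8 + 2 + 1 = 43 (decimal)
Compute 3870 ÷ 43 = 90
Convert 90 (decimal) → 90 = 64 + 16 + 8 + 2 → 0b1011010 (binary)
0b1011010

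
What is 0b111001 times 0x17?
Convert 0b111001 (binary) → 32 + 16 + 8 + 1 = 57 (decimal)
Convert 0x17 (hexadecimal) → 1×16 + 7 = 23 (decimal)
Compute 57 × 23 = 1311
1311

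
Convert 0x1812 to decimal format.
Convert 0x1812 (hexadecimal) → 1×4096 + 8×256 + 1×16 + 2 = 6162 (decimal)
6162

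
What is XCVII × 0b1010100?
Convert XCVII (Roman numeral) → 90 + 5 + 1 + 1 = 97 (decimal)
Convert 0b1010100 (binary) → 64 + 16 + 4 = 84 (decimal)
Compute 97 × 84 = 8148
8148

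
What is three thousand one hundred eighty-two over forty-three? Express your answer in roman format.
Convert three thousand one hundred eighty-two (English words) → 3×1000 + 1×100 + 82 = 3182 (decimal)
Convert forty-three (English words) → 43 (decimal)
Compute 3182 ÷ 43 = 74
Convert 74 (decimal) → 74 = 50 + 10 + 10 + 4 → LXXIV (Roman numeral)
LXXIV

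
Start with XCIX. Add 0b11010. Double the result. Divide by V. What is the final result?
Convert XCIX (Roman numeral) → 90 + 9 = 99 (decimal)
Start: 99
Convert 0b11010 (binary) → 16 + 8 + 2 = 26 (decimal)
99 + 26 = 125
125 × 2 = 250
Convert V (Roman numeral) → 5 (decimal)
250 ÷ 5 = 50
50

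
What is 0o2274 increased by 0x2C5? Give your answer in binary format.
Convert 0o2274 (octal) → 2×512 + 2×64 + 7×8 + 4 = 1212 (decimal)
Convert 0x2C5 (hexadecimal) → 2×256 + 12×16 + 5 = 709 (decimal)
Compute 1212 + 709 = 1921
Convert 1921 (decimal) → 1921 = 1024 + 512 + 256 + 128 + 1 → 0b11110000001 (binary)
0b11110000001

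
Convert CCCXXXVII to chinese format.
Convert CCCXXXVII (Roman numeral) → 100 + 100 + 100 + 10 + 10 + 10 + 5 + 1 + 1 = 337 (decimal)
Convert 337 (decimal) → 337 = 3×100 + 3×10 + 7 → 三百三十七 (Chinese numeral)
三百三十七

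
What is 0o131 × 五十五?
Convert 0o131 (octal) → 1×64 + 3×8 + 1 = 89 (decimal)
Convert 五十五 (Chinese numeral) → 5×10 + 5 = 55 (decimal)
Compute 89 × 55 = 4895
4895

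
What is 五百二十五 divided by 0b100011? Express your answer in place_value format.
Convert 五百二十五 (Chinese numeral) → 5×100 + 2×10 + 5 = 525 (decimal)
Convert 0b100011 (binary) → 32 + 2 + 1 = 35 (decimal)
Compute 525 ÷ 35 = 15
Convert 15 (decimal) → 15 = 1×10 + 5 → 1 ten, 5 ones (place-value notation)
1 ten, 5 ones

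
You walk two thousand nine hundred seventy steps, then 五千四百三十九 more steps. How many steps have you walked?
Convert two thousand nine hundred seventy (English words) → 2×1000 + 9×100 + 70 = 2970 (decimal)
Convert 五千四百三十九 (Chinese numeral) → 5×1000 + 4×100 + 3×10 + 9 = 5439 (decimal)
Compute 2970 + 5439 = 8409
8409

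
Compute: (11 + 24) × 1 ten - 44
Convert 1 ten (place-value notation) → 1×10 = 10 (decimal)
Expression in decimal: (11 + 24) × 10 - 44
Parentheses first: 11 + 24 = 35
Multiply: 35 × 10 = 350
Subtract: 350 - 44 = 306
306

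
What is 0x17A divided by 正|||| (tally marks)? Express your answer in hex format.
Convert 0x17A (hexadecimal) → 1×256 + 7×16 + 10 = 378 (decimal)
Convert 正|||| (tally marks) → 5 + 4 = 9 (decimal)
Compute 378 ÷ 9 = 42
Convert 42 (decimal) → 42 = 2×16 + 10 → 0x2A (hexadecimal)
0x2A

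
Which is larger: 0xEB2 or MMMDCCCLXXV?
Convert 0xEB2 (hexadecimal) → 14×256 + 11×16 + 2 = 3762 (decimal)
Convert MMMDCCCLXXV (Roman numeral) → 1000 + 1000 + 1000 + 500 + 100 + 100 + 100 + 50 + 10 + 10 + 5 = 3875 (decimal)
Compare 3762 vs 3875: larger = 3875
3875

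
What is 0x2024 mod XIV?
Convert 0x2024 (hexadecimal) → 2×4096 + 2×16 + 4 = 8228 (decimal)
Convert XIV (Roman numeral) → 10 + 4 = 14 (decimal)
Compute 8228 mod 14 = 10
10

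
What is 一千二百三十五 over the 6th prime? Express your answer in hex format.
Convert 一千二百三十五 (Chinese numeral) → 1×1000 + 2×100 + 3×10 + 5 = 1235 (decimal)
Convert the 6th prime (prime index) → 13 (decimal)
Compute 1235 ÷ 13 = 95
Convert 95 (decimal) → 95 = 5×16 + 15 → 0x5F (hexadecimal)
0x5F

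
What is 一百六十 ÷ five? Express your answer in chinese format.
Convert 一百六十 (Chinese numeral) → 1×100 + 6×10 = 160 (decimal)
Convert five (English words) → 5 (decimal)
Compute 160 ÷ 5 = 32
Convert 32 (decimal) → 32 = 3×10 + 2 → 三十二 (Chinese numeral)
三十二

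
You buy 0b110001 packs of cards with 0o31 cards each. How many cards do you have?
Convert 0o31 (octal) → 3×8 + 1 = 25 (decimal)
Convert 0b110001 (binary) → 32 + 16 + 1 = 49 (decimal)
Compute 25 × 49 = 1225
1225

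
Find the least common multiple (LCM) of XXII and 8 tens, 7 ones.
Convert XXII (Roman numeral) → 10 + 10 + 1 + 1 = 22 (decimal)
Convert 8 tens, 7 ones (place-value notation) → 8×10 + 7 = 87 (decimal)
Compute lcm(22, 87) = 1914
1914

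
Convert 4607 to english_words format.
Convert 4607 (decimal) → 4607 = 4×1000 + 6×100 + 7 → four thousand six hundred seven (English words)
four thousand six hundred seven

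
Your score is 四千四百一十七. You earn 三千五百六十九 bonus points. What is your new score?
Convert 四千四百一十七 (Chinese numeral) → 4×1000 + 4×100 + 1×10 + 7 = 4417 (decimal)
Convert 三千五百六十九 (Chinese numeral) → 3×1000 + 5×100 + 6×10 + 9 = 3569 (decimal)
Compute 4417 + 3569 = 7986
7986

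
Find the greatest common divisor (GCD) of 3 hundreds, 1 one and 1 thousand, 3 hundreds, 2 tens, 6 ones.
Convert 3 hundreds, 1 one (place-value notation) → 3×100 + 1 = 301 (decimal)
Convert 1 thousand, 3 hundreds, 2 tens, 6 ones (place-value notation) → 1×1000 + 3×100 + 2×10 + 6 = 1326 (decimal)
Compute gcd(301, 1326) = 1
1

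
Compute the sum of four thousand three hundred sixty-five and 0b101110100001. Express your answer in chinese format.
Convert four thousand three hundred sixty-five (English words) → 4×1000 + 3×100 + 65 = 4365 (decimal)
Convert 0b101110100001 (binary) → 2048 + 512 + 256 + 128 + 32 + 1 = 2977 (decimal)
Compute 4365 + 2977 = 7342
Convert 7342 (decimal) → 7342 = 7×1000 + 3×100 + 4×10 + 2 → 七千三百四十二 (Chinese numeral)
七千三百四十二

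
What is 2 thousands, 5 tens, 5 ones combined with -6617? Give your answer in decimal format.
Convert 2 thousands, 5 tens, 5 ones (place-value notation) → 2×1000 + 5×10 + 5 = 2055 (decimal)
Compute 2055 + -6617 = -4562
-4562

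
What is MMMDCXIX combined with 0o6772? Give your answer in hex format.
Convert MMMDCXIX (Roman numeral) → 1000 + 1000 + 1000 + 500 + 100 + 10 + 9 = 3619 (decimal)
Convert 0o6772 (octal) → 6×512 + 7×64 + 7×8 + 2 = 3578 (decimal)
Compute 3619 + 3578 = 7197
Convert 7197 (decimal) → 7197 = 1×4096 + 12×256 + 1×16 + 13 → 0x1C1D (hexadecimal)
0x1C1D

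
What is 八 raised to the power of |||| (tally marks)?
Convert 八 (Chinese numeral) → 8 (decimal)
Convert |||| (tally marks) → 4 (decimal)
Compute 8 ^ 4 = 4096
4096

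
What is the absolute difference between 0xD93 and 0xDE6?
Convert 0xD93 (hexadecimal) → 13×256 + 9×16 + 3 = 3475 (decimal)
Convert 0xDE6 (hexadecimal) → 13×256 + 14×16 + 6 = 3558 (decimal)
Compute |3475 - 3558| = 83
83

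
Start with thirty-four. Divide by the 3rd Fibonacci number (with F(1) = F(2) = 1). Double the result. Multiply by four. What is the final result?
Convert thirty-four (English words) → 34 (decimal)
Start: 34
Convert the 3rd Fibonacci number (with F(1) = F(2) = 1) (Fibonacci index) → 1, 1, 2 → 2 (decimal)
34 ÷ 2 = 17
17 × 2 = 34
Convert four (English words) → 4 (decimal)
34 × 4 = 136
136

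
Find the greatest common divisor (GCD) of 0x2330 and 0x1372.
Convert 0x2330 (hexadecimal) → 2×4096 + 3×256 + 3×16 = 9008 (decimal)
Convert 0x1372 (hexadecimal) → 1×4096 + 3×256 + 7×16 + 2 = 4978 (decimal)
Compute gcd(9008, 4978) = 2
2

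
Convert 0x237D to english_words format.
Convert 0x237D (hexadecimal) → 2×4096 + 3×256 + 7×16 + 13 = 9085 (decimal)
Convert 9085 (decimal) → 9085 = 9×1000 + 85 → nine thousand eighty-five (English words)
nine thousand eighty-five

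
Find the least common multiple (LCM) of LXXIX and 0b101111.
Convert LXXIX (Roman numeral) → 50 + 10 + 10 + 9 = 79 (decimal)
Convert 0b101111 (binary) → 32 + 8 + 4 + 2 + 1 = 47 (decimal)
Compute lcm(79, 47) = 3713
3713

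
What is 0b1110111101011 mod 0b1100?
Convert 0b1110111101011 (binary) → 4096 + 2048 + 1024 + 256 + 128 + 64 + 32 + 8 + 2 + 1 = 7659 (decimal)
Convert 0b1100 (binary) → 8 + 4 = 12 (decimal)
Compute 7659 mod 12 = 3
3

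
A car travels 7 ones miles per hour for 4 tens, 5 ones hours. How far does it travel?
Convert 7 ones (place-value notation) → 7 (decimal)
Convert 4 tens, 5 ones (place-value notation) → 4×10 + 5 = 45 (decimal)
Compute 7 × 45 = 315
315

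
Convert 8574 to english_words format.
Convert 8574 (decimal) → 8574 = 8×1000 + 5×100 + 74 → eight thousand five hundred seventy-four (English words)
eight thousand five hundred seventy-four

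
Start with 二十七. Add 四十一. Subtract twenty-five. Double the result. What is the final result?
Convert 二十七 (Chinese numeral) → 2×10 + 7 = 27 (decimal)
Start: 27
Convert 四十一 (Chinese numeral) → 4×10 + 1 = 41 (decimal)
27 + 41 = 68
Convert twenty-five (English words) → 25 (decimal)
68 - 25 = 43
43 × 2 = 86
86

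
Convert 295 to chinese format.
Convert 295 (decimal) → 295 = 2×100 + 9×10 + 5 → 二百九十五 (Chinese numeral)
二百九十五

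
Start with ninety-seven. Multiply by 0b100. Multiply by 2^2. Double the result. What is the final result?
Convert ninety-seven (English words) → 97 (decimal)
Start: 97
Convert 0b100 (binary) → 4 (decimal)
97 × 4 = 388
Convert 2^2 (power) → 4 (decimal)
388 × 4 = 1552
1552 × 2 = 3104
3104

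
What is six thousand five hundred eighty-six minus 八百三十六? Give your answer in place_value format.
Convert six thousand five hundred eighty-six (English words) → 6×1000 + 5×100 + 86 = 6586 (decimal)
Convert 八百三十六 (Chinese numeral) → 8×100 + 3×10 + 6 = 836 (decimal)
Compute 6586 - 836 = 5750
Convert 5750 (decimal) → 5750 = 5×1000 + 7×100 + 5×10 → 5 thousands, 7 hundreds, 5 tens (place-value notation)
5 thousands, 7 hundreds, 5 tens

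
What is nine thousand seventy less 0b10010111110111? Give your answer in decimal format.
Convert nine thousand seventy (English words) → 9×1000 + 70 = 9070 (decimal)
Convert 0b10010111110111 (binary) → 8192 + 1024 + 256 + 128 + 64 + 32 + 16 + 4 + 2 + 1 = 9719 (decimal)
Compute 9070 - 9719 = -649
-649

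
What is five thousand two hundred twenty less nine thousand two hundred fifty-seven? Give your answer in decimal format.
Convert five thousand two hundred twenty (English words) → 5×1000 + 2×100 + 20 = 5220 (decimal)
Convert nine thousand two hundred fifty-seven (English words) → 9×1000 + 2×100 + 57 = 9257 (decimal)
Compute 5220 - 9257 = -4037
-4037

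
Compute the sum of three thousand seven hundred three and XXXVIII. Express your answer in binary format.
Convert three thousand seven hundred three (English words) → 3×1000 + 7×100 + 3 = 3703 (decimal)
Convert XXXVIII (Roman numeral) → 10 + 10 + 10 + 5 + 1 + 1 + 1 = 38 (decimal)
Compute 3703 + 38 = 3741
Convert 3741 (decimal) → 3741 = 2048 + 1024 + 512 + 128 + 16 + 8 + 4 + 1 → 0b111010011101 (binary)
0b111010011101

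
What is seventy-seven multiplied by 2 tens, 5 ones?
Convert seventy-seven (English words) → 77 (decimal)
Convert 2 tens, 5 ones (place-value notation) → 2×10 + 5 = 25 (decimal)
Compute 77 × 25 = 1925
1925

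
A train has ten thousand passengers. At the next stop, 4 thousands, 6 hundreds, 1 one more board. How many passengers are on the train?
Convert ten thousand (English words) → 10×1000 = 10000 (decimal)
Convert 4 thousands, 6 hundreds, 1 one (place-value notation) → 4×1000 + 6×100 + 1 = 4601 (decimal)
Compute 10000 + 4601 = 14601
14601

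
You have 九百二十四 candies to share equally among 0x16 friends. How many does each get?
Convert 九百二十四 (Chinese numeral) → 9×100 + 2×10 + 4 = 924 (decimal)
Convert 0x16 (hexadecimal) → 1×16 + 6 = 22 (decimal)
Compute 924 ÷ 22 = 42
42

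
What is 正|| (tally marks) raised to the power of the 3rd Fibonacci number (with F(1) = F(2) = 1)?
Convert 正|| (tally marks) → 5 + 2 = 7 (decimal)
Convert the 3rd Fibonacci number (with F(1) = F(2) = 1) (Fibonacci index) → 1, 1, 2 → 2 (decimal)
Compute 7 ^ 2 = 49
49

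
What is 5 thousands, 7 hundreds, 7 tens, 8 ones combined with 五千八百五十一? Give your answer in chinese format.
Convert 5 thousands, 7 hundreds, 7 tens, 8 ones (place-value notation) → 5×1000 + 7×100 + 7×10 + 8 = 5778 (decimal)
Convert 五千八百五十一 (Chinese numeral) → 5×1000 + 8×100 + 5×10 + 1 = 5851 (decimal)
Compute 5778 + 5851 = 11629
Convert 11629 (decimal) → 11629 = 1×10000 + 1×1000 + 6×100 + 2×10 + 9 → 一万一千六百二十九 (Chinese numeral)
一万一千六百二十九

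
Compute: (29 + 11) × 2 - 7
Parentheses first: 29 + 11 = 40
Multiply: 40 × 2 = 80
Subtract: 80 - 7 = 73
73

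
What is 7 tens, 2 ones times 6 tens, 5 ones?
Convert 7 tens, 2 ones (place-value notation) → 7×10 + 2 = 72 (decimal)
Convert 6 tens, 5 ones (place-value notation) → 6×10 + 5 = 65 (decimal)
Compute 72 × 65 = 4680
4680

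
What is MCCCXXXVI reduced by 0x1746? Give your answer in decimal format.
Convert MCCCXXXVI (Roman numeral) → 1000 + 100 + 100 + 100 + 10 + 10 + 10 + 5 + 1 = 1336 (decimal)
Convert 0x1746 (hexadecimal) → 1×4096 + 7×256 + 4×16 + 6 = 5958 (decimal)
Compute 1336 - 5958 = -4622
-4622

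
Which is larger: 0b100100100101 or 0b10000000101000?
Convert 0b100100100101 (binary) → 2048 + 256 + 32 + 4 + 1 = 2341 (decimal)
Convert 0b10000000101000 (binary) → 8192 + 32 + 8 = 8232 (decimal)
Compare 2341 vs 8232: larger = 8232
8232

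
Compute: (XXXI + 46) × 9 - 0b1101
Convert XXXI (Roman numeral) → 10 + 10 + 10 + 1 = 31 (decimal)
Convert 0b1101 (binary) → 8 + 4 + 1 = 13 (decimal)
Expression in decimal: (31 + 46) × 9 - 13
Parentheses first: 31 + 46 = 77
Multiply: 77 × 9 = 693
Subtract: 693 - 13 = 680
680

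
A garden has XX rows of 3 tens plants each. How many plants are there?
Convert 3 tens (place-value notation) → 3×10 = 30 (decimal)
Convert XX (Roman numeral) → 10 + 10 = 20 (decimal)
Compute 30 × 20 = 600
600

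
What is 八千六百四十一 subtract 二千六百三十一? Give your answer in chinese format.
Convert 八千六百四十一 (Chinese numeral) → 8×1000 + 6×100 + 4×10 + 1 = 8641 (decimal)
Convert 二千六百三十一 (Chinese numeral) → 2×1000 + 6×100 + 3×10 + 1 = 2631 (decimal)
Compute 8641 - 2631 = 6010
Convert 6010 (decimal) → 6010 = 6×1000 + 1×10 → 六千零一十 (Chinese numeral)
六千零一十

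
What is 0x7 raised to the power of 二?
Convert 0x7 (hexadecimal) → 7 (decimal)
Convert 二 (Chinese numeral) → 2 (decimal)
Compute 7 ^ 2 = 49
49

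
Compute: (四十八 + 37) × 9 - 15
Convert 四十八 (Chinese numeral) → 4×10 + 8 = 48 (decimal)
Expression in decimal: (48 + 37) × 9 - 15
Parentheses first: 48 + 37 = 85
Multiply: 85 × 9 = 765
Subtract: 765 - 15 = 750
750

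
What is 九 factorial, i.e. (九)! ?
Convert 九 (Chinese numeral) → 9 (decimal)
Compute 9! = 362880
362880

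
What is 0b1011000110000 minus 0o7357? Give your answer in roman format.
Convert 0b1011000110000 (binary) → 4096 + 1024 + 512 + 32 + 16 = 5680 (decimal)
Convert 0o7357 (octal) → 7×512 + 3×64 + 5×8 + 7 = 3823 (decimal)
Compute 5680 - 3823 = 1857
Convert 1857 (decimal) → 1857 = 1000 + 500 + 100 + 100 + 100 + 50 + 5 + 1 + 1 → MDCCCLVII (Roman numeral)
MDCCCLVII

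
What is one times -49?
Convert one (English words) → 1 (decimal)
Compute 1 × -49 = -49
-49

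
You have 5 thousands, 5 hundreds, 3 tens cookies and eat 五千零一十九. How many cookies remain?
Convert 5 thousands, 5 hundreds, 3 tens (place-value notation) → 5×1000 + 5×100 + 3×10 = 5530 (decimal)
Convert 五千零一十九 (Chinese numeral) → 5×1000 + 1×10 + 9 = 5019 (decimal)
Compute 5530 - 5019 = 511
511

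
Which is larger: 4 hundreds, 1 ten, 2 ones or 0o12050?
Convert 4 hundreds, 1 ten, 2 ones (place-value notation) → 4×100 + 1×10 + 2 = 412 (decimal)
Convert 0o12050 (octal) → 1×4096 + 2×512 + 5×8 = 5160 (decimal)
Compare 412 vs 5160: larger = 5160
5160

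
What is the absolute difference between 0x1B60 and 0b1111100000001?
Convert 0x1B60 (hexadecimal) → 1×4096 + 11×256 + 6×16 = 7008 (decimal)
Convert 0b1111100000001 (binary) → 4096 + 2048 + 1024 + 512 + 256 + 1 = 7937 (decimal)
Compute |7008 - 7937| = 929
929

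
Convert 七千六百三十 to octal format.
Convert 七千六百三十 (Chinese numeral) → 7×1000 + 6×100 + 3×10 = 7630 (decimal)
Convert 7630 (decimal) → 7630 = 1×4096 + 6×512 + 7×64 + 1×8 + 6 → 0o16716 (octal)
0o16716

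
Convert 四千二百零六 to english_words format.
Convert 四千二百零六 (Chinese numeral) → 4×1000 + 2×100 + 6 = 4206 (decimal)
Convert 4206 (decimal) → 4206 = 4×1000 + 2×100 + 6 → four thousand two hundred six (English words)
four thousand two hundred six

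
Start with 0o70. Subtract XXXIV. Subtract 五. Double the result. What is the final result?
Convert 0o70 (octal) → 7×8 = 56 (decimal)
Start: 56
Convert XXXIV (Roman numeral) → 10 + 10 + 10 + 4 = 34 (decimal)
56 - 34 = 22
Convert 五 (Chinese numeral) → 5 (decimal)
22 - 5 = 17
17 × 2 = 34
34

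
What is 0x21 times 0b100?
Convert 0x21 (hexadecimal) → 2×16 + 1 = 33 (decimal)
Convert 0b100 (binary) → 4 (decimal)
Compute 33 × 4 = 132
132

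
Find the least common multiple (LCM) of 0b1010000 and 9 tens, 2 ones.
Convert 0b1010000 (binary) → 64 + 16 = 80 (decimal)
Convert 9 tens, 2 ones (place-value notation) → 9×10 + 2 = 92 (decimal)
Compute lcm(80, 92) = 1840
1840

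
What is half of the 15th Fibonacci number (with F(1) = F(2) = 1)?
The 15th Fibonacci number (with F(1) = F(2) = 1): 1, 1, 2, 3, 5, 8, 13, 21, 34, 55, 89, 144, 233, 377, 610 → 610
Compute 610 ÷ 2 = 305
305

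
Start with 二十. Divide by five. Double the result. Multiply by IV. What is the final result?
Convert 二十 (Chinese numeral) → 2×10 = 20 (decimal)
Start: 20
Convert five (English words) → 5 (decimal)
20 ÷ 5 = 4
4 × 2 = 8
Convert IV (Roman numeral) → 4 (decimal)
8 × 4 = 32
32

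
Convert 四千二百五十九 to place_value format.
Convert 四千二百五十九 (Chinese numeral) → 4×1000 + 2×100 + 5×10 + 9 = 4259 (decimal)
Convert 4259 (decimal) → 4259 = 4×1000 + 2×100 + 5×10 + 9 → 4 thousands, 2 hundreds, 5 tens, 9 ones (place-value notation)
4 thousands, 2 hundreds, 5 tens, 9 ones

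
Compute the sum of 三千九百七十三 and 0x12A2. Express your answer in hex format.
Convert 三千九百七十三 (Chinese numeral) → 3×1000 + 9×100 + 7×10 + 3 = 3973 (decimal)
Convert 0x12A2 (hexadecimal) → 1×4096 + 2×256 + 10×16 + 2 = 4770 (decimal)
Compute 3973 + 4770 = 8743
Convert 8743 (decimal) → 8743 = 2×4096 + 2×256 + 2×16 + 7 → 0x2227 (hexadecimal)
0x2227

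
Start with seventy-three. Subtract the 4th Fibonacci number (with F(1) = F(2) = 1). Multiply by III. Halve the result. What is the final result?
Convert seventy-three (English words) → 73 (decimal)
Start: 73
Convert the 4th Fibonacci number (with F(1) = F(2) = 1) (Fibonacci index) → 1, 1, 2, 3 → 3 (decimal)
73 - 3 = 70
Convert III (Roman numeral) → 1 + 1 + 1 = 3 (decimal)
70 × 3 = 210
210 ÷ 2 = 105
105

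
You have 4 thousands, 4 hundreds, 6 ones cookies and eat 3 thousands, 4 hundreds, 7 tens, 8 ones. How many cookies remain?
Convert 4 thousands, 4 hundreds, 6 ones (place-value notation) → 4×1000 + 4×100 + 6 = 4406 (decimal)
Convert 3 thousands, 4 hundreds, 7 tens, 8 ones (place-value notation) → 3×1000 + 4×100 + 7×10 + 8 = 3478 (decimal)
Compute 4406 - 3478 = 928
928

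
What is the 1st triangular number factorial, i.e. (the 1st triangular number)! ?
Convert the 1st triangular number (triangular index) → 1×2/2 = 1 (decimal)
Compute 1! = 1
1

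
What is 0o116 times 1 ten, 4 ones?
Convert 0o116 (octal) → 1×64 + 1×8 + 6 = 78 (decimal)
Convert 1 ten, 4 ones (place-value notation) → 1×10 + 4 = 14 (decimal)
Compute 78 × 14 = 1092
1092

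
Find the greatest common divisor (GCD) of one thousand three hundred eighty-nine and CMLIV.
Convert one thousand three hundred eighty-nine (English words) → 1×1000 + 3×100 + 89 = 1389 (decimal)
Convert CMLIV (Roman numeral) → 900 + 50 + 4 = 954 (decimal)
Compute gcd(1389, 954) = 3
3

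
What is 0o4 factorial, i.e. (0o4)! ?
Convert 0o4 (octal) → 4 (decimal)
Compute 4! = 24
24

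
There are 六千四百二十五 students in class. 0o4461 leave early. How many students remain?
Convert 六千四百二十五 (Chinese numeral) → 6×1000 + 4×100 + 2×10 + 5 = 6425 (decimal)
Convert 0o4461 (octal) → 4×512 + 4×64 + 6×8 + 1 = 2353 (decimal)
Compute 6425 - 2353 = 4072
4072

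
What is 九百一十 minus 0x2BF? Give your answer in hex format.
Convert 九百一十 (Chinese numeral) → 9×100 + 1×10 = 910 (decimal)
Convert 0x2BF (hexadecimal) → 2×256 + 11×16 + 15 = 703 (decimal)
Compute 910 - 703 = 207
Convert 207 (decimal) → 207 = 12×16 + 15 → 0xCF (hexadecimal)
0xCF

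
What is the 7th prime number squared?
The 7th prime number = 17
Compute 17² = 17 × 17 = 289
289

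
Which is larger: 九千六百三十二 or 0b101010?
Convert 九千六百三十二 (Chinese numeral) → 9×1000 + 6×100 + 3×10 + 2 = 9632 (decimal)
Convert 0b101010 (binary) → 32 + 8 + 2 = 42 (decimal)
Compare 9632 vs 42: larger = 9632
9632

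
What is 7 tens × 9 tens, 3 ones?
Convert 7 tens (place-value notation) → 7×10 = 70 (decimal)
Convert 9 tens, 3 ones (place-value notation) → 9×10 + 3 = 93 (decimal)
Compute 70 × 93 = 6510
6510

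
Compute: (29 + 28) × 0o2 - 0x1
Convert 0o2 (octal) → 2 (decimal)
Convert 0x1 (hexadecimal) → 1 (decimal)
Expression in decimal: (29 + 28) × 2 - 1
Parentheses first: 29 + 28 = 57
Multiply: 57 × 2 = 114
Subtract: 114 - 1 = 113
113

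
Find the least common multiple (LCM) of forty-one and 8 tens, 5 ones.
Convert forty-one (English words) → 41 (decimal)
Convert 8 tens, 5 ones (place-value notation) → 8×10 + 5 = 85 (decimal)
Compute lcm(41, 85) = 3485
3485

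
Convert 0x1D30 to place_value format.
Convert 0x1D30 (hexadecimal) → 1×4096 + 13×256 + 3×16 = 7472 (decimal)
Convert 7472 (decimal) → 7472 = 7×1000 + 4×100 + 7×10 + 2 → 7 thousands, 4 hundreds, 7 tens, 2 ones (place-value notation)
7 thousands, 4 hundreds, 7 tens, 2 ones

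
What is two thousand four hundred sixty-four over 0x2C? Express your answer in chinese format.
Convert two thousand four hundred sixty-four (English words) → 2×1000 + 4×100 + 64 = 2464 (decimal)
Convert 0x2C (hexadecimal) → 2×16 + 12 = 44 (decimal)
Compute 2464 ÷ 44 = 56
Convert 56 (decimal) → 56 = 5×10 + 6 → 五十六 (Chinese numeral)
五十六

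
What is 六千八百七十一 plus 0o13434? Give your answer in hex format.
Convert 六千八百七十一 (Chinese numeral) → 6×1000 + 8×100 + 7×10 + 1 = 6871 (decimal)
Convert 0o13434 (octal) → 1×4096 + 3×512 + 4×64 + 3×8 + 4 = 5916 (decimal)
Compute 6871 + 5916 = 12787
Convert 12787 (decimal) → 12787 = 3×4096 + 1×256 + 15×16 + 3 → 0x31F3 (hexadecimal)
0x31F3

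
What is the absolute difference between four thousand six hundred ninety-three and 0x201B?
Convert four thousand six hundred ninety-three (English words) → 4×1000 + 6×100 + 93 = 4693 (decimal)
Convert 0x201B (hexadecimal) → 2×4096 + 1×16 + 11 = 8219 (decimal)
Compute |4693 - 8219| = 3526
3526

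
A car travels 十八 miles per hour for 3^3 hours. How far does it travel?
Convert 十八 (Chinese numeral) → 1×10 + 8 = 18 (decimal)
Convert 3^3 (power) → 27 (decimal)
Compute 18 × 27 = 486
486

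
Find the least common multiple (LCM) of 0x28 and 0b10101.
Convert 0x28 (hexadecimal) → 2×16 + 8 = 40 (decimal)
Convert 0b10101 (binary) → 16 + 4 + 1 = 21 (decimal)
Compute lcm(40, 21) = 840
840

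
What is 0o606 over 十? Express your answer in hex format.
Convert 0o606 (octal) → 6×64 + 6 = 390 (decimal)
Convert 十 (Chinese numeral) → 1×10 = 10 (decimal)
Compute 390 ÷ 10 = 39
Convert 39 (decimal) → 39 = 2×16 + 7 → 0x27 (hexadecimal)
0x27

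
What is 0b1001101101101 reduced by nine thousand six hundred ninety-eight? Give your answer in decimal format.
Convert 0b1001101101101 (binary) → 4096 + 512 + 256 + 64 + 32 + 8 + 4 + 1 = 4973 (decimal)
Convert nine thousand six hundred ninety-eight (English words) → 9×1000 + 6×100 + 98 = 9698 (decimal)
Compute 4973 - 9698 = -4725
-4725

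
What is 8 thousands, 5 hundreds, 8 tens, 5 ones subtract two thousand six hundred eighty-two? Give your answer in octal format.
Convert 8 thousands, 5 hundreds, 8 tens, 5 ones (place-value notation) → 8×1000 + 5×100 + 8×10 + 5 = 8585 (decimal)
Convert two thousand six hundred eighty-two (English words) → 2×1000 + 6×100 + 82 = 2682 (decimal)
Compute 8585 - 2682 = 5903
Convert 5903 (decimal) → 5903 = 1×4096 + 3×512 + 4×64 + 1×8 + 7 → 0o13417 (octal)
0o13417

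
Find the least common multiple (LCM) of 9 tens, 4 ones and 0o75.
Convert 9 tens, 4 ones (place-value notation) → 9×10 + 4 = 94 (decimal)
Convert 0o75 (octal) → 7×8 + 5 = 61 (decimal)
Compute lcm(94, 61) = 5734
5734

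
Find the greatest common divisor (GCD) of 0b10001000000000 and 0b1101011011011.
Convert 0b10001000000000 (binary) → 8192 + 512 = 8704 (decimal)
Convert 0b1101011011011 (binary) → 4096 + 2048 + 512 + 128 + 64 + 16 + 8 + 2 + 1 = 6875 (decimal)
Compute gcd(8704, 6875) = 1
1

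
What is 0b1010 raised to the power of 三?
Convert 0b1010 (binary) → 8 + 2 = 10 (decimal)
Convert 三 (Chinese numeral) → 3 (decimal)
Compute 10 ^ 3 = 1000
1000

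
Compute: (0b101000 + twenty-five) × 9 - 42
Convert 0b101000 (binary) → 32 + 8 = 40 (decimal)
Convert twenty-five (English words) → 25 (decimal)
Expression in decimal: (40 + 25) × 9 - 42
Parentheses first: 40 + 25 = 65
Multiply: 65 × 9 = 585
Subtract: 585 - 42 = 543
543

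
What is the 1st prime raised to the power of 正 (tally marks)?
Convert the 1st prime (prime index) → 2 (decimal)
Convert 正 (tally marks) → 5 (decimal)
Compute 2 ^ 5 = 32
32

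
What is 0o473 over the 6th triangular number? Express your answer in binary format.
Convert 0o473 (octal) → 4×64 + 7×8 + 3 = 315 (decimal)
Convert the 6th triangular number (triangular index) → 6×7/2 = 21 (decimal)
Compute 315 ÷ 21 = 15
Convert 15 (decimal) → 15 = 8 + 4 + 2 + 1 → 0b1111 (binary)
0b1111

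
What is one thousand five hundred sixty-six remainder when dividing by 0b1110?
Convert one thousand five hundred sixty-six (English words) → 1×1000 + 5×100 + 66 = 1566 (decimal)
Convert 0b1110 (binary) → 8 + 4 + 2 = 14 (decimal)
Compute 1566 mod 14 = 12
12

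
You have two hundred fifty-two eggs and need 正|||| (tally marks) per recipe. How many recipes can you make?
Convert two hundred fifty-two (English words) → 2×100 + 52 = 252 (decimal)
Convert 正|||| (tally marks) → 5 + 4 = 9 (decimal)
Compute 252 ÷ 9 = 28
28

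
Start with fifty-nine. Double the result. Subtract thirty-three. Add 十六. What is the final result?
Convert fifty-nine (English words) → 59 (decimal)
Start: 59
59 × 2 = 118
Convert thirty-three (English words) → 33 (decimal)
118 - 33 = 85
Convert 十六 (Chinese numeral) → 1×10 + 6 = 16 (decimal)
85 + 16 = 101
101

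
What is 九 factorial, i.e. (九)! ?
Convert 九 (Chinese numeral) → 9 (decimal)
Compute 9! = 362880
362880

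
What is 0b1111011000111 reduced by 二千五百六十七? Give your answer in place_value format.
Convert 0b1111011000111 (binary) → 4096 + 2048 + 1024 + 512 + 128 + 64 + 4 + 2 + 1 = 7879 (decimal)
Convert 二千五百六十七 (Chinese numeral) → 2×1000 + 5×100 + 6×10 + 7 = 2567 (decimal)
Compute 7879 - 2567 = 5312
Convert 5312 (decimal) → 5312 = 5×1000 + 3×100 + 1×10 + 2 → 5 thousands, 3 hundreds, 1 ten, 2 ones (place-value notation)
5 thousands, 3 hundreds, 1 ten, 2 ones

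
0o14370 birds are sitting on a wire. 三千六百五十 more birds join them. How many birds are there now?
Convert 0o14370 (octal) → 1×4096 + 4×512 + 3×64 + 7×8 = 6392 (decimal)
Convert 三千六百五十 (Chinese numeral) → 3×1000 + 6×100 + 5×10 = 3650 (decimal)
Compute 6392 + 3650 = 10042
10042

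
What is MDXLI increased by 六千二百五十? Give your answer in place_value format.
Convert MDXLI (Roman numeral) → 1000 + 500 + 40 + 1 = 1541 (decimal)
Convert 六千二百五十 (Chinese numeral) → 6×1000 + 2×100 + 5×10 = 6250 (decimal)
Compute 1541 + 6250 = 7791
Convert 7791 (decimal) → 7791 = 7×1000 + 7×100 + 9×10 + 1 → 7 thousands, 7 hundreds, 9 tens, 1 one (place-value notation)
7 thousands, 7 hundreds, 9 tens, 1 one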